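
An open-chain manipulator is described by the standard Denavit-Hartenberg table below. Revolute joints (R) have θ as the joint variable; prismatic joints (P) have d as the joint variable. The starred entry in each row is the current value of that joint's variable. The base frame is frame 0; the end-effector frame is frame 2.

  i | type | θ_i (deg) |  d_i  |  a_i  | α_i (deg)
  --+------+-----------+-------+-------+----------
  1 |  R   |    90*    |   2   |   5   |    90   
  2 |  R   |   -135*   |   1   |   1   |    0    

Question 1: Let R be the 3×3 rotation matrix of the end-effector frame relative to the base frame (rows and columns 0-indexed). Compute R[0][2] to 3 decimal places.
End-effector z-axis (col 2 of R) = (1.0000,-0.0000,0.0000)
R[0][2] = 1.0000

1.000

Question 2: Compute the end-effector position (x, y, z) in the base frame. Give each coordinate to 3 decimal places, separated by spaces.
1.000 4.293 1.293

after link 1: o_1 = (0.0000, 5.0000, 2.0000)
after link 2: o_2 = (1.0000, 4.2929, 1.2929)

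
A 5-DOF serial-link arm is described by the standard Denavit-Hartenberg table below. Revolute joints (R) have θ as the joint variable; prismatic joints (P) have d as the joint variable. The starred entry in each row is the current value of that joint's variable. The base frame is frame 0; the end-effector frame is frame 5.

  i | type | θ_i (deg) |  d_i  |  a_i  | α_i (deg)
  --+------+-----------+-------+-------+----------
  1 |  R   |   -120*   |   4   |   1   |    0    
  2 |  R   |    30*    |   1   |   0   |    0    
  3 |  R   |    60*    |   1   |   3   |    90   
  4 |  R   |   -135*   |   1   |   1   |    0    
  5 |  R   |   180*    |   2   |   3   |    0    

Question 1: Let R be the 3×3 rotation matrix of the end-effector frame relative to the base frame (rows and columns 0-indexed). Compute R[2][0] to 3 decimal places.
End-effector x-axis (col 0 of R) = (0.6124,-0.3536,0.7071)
R[2][0] = 0.7071

0.707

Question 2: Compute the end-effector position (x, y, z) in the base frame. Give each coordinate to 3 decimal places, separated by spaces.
after link 1: o_1 = (-0.5000, -0.8660, 4.0000)
after link 2: o_2 = (-0.5000, -0.8660, 5.0000)
after link 3: o_3 = (2.0981, -2.3660, 6.0000)
after link 4: o_4 = (0.9857, -2.8785, 5.2929)
after link 5: o_5 = (1.8228, -5.6712, 7.4142)

1.823 -5.671 7.414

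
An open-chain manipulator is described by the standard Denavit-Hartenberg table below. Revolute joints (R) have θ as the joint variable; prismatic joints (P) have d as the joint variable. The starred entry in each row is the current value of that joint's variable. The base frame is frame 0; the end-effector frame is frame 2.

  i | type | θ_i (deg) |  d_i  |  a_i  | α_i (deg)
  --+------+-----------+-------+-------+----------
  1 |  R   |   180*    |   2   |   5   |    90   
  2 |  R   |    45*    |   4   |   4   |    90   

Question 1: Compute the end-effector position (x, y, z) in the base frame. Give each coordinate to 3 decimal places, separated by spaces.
-7.828 4.000 4.828

after link 1: o_1 = (-5.0000, 0.0000, 2.0000)
after link 2: o_2 = (-7.8284, 4.0000, 4.8284)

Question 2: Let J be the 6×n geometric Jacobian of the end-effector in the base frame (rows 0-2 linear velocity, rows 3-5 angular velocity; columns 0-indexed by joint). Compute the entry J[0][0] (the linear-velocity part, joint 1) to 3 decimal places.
axis z_0 = ẑ; lever o_n−o_0 = (-7.8284,4.0000,4.8284)
cross product → J_v[:, 0] = (-4.0000,-7.8284,0.0000)
J_ω[:, 0] = z_0
entry J[0][0] = -4.0000

-4.000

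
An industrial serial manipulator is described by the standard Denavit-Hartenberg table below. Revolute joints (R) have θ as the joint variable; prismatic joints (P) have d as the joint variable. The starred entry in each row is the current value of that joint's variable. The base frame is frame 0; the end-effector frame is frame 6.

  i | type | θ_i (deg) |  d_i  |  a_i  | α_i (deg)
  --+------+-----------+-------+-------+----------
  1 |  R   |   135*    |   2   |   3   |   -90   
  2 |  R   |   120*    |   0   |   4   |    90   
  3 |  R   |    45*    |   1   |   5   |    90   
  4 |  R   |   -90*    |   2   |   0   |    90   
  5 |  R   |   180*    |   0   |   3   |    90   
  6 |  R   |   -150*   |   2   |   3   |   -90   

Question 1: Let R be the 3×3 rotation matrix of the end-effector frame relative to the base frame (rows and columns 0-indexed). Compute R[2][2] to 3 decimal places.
End-effector z-axis (col 2 of R) = (-0.5227,-0.3433,-0.7803)
R[2][2] = -0.7803

-0.780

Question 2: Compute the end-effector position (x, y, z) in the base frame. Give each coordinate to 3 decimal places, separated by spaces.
after link 1: o_1 = (-2.1213, 2.1213, 2.0000)
after link 2: o_2 = (-0.7071, 0.7071, -1.4641)
after link 3: o_3 = (-2.5695, -2.4305, -5.0260)
after link 4: o_4 = (-1.0695, -1.9305, -6.2507)
after link 5: o_5 = (-2.9066, -0.0934, -7.7507)
after link 6: o_6 = (-0.1906, -2.3094, -8.5950)

-0.191 -2.309 -8.595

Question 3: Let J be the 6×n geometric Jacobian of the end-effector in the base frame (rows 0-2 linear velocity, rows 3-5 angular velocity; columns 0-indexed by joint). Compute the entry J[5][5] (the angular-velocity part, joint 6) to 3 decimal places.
-0.612

axis z_5 = (0.7500,0.2500,-0.6124); lever o_n−o_5 = (2.7160,-2.2160,-0.8443)
cross product → J_v[:, 5] = (-1.5681,-1.0300,-2.3410)
J_ω[:, 5] = z_5
entry J[5][5] = -0.6124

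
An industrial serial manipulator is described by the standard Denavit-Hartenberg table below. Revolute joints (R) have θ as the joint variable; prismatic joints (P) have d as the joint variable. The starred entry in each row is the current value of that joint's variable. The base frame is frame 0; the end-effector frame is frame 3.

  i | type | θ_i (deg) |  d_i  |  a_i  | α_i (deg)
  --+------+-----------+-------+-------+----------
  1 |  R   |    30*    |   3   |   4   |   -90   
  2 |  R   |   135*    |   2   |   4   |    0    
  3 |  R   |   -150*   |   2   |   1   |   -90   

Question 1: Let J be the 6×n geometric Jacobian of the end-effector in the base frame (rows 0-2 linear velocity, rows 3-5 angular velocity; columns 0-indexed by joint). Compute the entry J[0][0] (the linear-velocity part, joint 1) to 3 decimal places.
axis z_0 = ẑ; lever o_n−o_0 = (-0.1489,4.5329,0.4304)
cross product → J_v[:, 0] = (-4.5329,-0.1489,0.0000)
J_ω[:, 0] = z_0
entry J[0][0] = -4.5329

-4.533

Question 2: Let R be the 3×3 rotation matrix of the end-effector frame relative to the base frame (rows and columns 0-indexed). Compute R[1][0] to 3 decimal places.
0.483

End-effector x-axis (col 0 of R) = (0.8365,0.4830,0.2588)
R[1][0] = 0.4830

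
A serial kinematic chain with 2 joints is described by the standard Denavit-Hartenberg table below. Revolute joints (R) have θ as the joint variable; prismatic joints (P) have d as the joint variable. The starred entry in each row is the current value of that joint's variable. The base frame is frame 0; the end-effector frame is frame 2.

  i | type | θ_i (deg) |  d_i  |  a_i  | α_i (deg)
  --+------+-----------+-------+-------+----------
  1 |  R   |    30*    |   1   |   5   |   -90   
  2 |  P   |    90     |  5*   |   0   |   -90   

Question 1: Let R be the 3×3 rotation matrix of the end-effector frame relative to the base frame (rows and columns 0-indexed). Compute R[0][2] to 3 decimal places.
-0.866

End-effector z-axis (col 2 of R) = (-0.8660,-0.5000,-0.0000)
R[0][2] = -0.8660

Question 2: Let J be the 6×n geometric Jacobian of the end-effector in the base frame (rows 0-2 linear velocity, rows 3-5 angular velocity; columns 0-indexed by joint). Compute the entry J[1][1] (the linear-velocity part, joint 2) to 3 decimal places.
prismatic axis z_1 = (-0.5000,0.8660,0.0000)
J_v[:, 1] = z_1; J_ω[:, 1] = (0,0,0)
entry J[1][1] = 0.8660

0.866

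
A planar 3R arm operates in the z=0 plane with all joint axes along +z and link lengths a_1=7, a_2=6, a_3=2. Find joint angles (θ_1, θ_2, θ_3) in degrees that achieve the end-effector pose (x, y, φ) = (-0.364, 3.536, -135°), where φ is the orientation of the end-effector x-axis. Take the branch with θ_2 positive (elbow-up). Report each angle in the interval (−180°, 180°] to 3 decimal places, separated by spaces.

21.044 134.996 68.961

wrist centre = target − a_3·(cos φ, sin φ) = (1.0502, 4.9502)
cos θ_2 = (25.6076−7²−6²)/(2·7·6) = -0.7071; θ_2 = 134.9956° (elbow-up)
β = atan2(4.9502,1.0502) = 78.0220°; ψ = atan2(4.2430,2.7577) = 56.9784°
θ_1 = β − ψ = 21.0436°
θ_3 = φ − θ_1 − θ_2 = 68.9608° (wrapped to (-180°,180°])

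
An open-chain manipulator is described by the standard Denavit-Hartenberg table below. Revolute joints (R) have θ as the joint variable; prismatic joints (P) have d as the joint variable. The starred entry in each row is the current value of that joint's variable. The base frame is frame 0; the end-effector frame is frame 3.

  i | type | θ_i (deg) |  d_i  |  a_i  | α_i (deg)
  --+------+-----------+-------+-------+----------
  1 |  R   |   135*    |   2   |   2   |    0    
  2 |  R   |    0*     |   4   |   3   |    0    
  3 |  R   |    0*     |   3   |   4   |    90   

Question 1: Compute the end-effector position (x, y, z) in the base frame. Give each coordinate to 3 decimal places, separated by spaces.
-6.364 6.364 9.000

after link 1: o_1 = (-1.4142, 1.4142, 2.0000)
after link 2: o_2 = (-3.5355, 3.5355, 6.0000)
after link 3: o_3 = (-6.3640, 6.3640, 9.0000)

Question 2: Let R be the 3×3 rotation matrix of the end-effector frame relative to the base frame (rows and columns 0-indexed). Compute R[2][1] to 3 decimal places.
End-effector y-axis (col 1 of R) = (-0.0000,-0.0000,1.0000)
R[2][1] = 1.0000

1.000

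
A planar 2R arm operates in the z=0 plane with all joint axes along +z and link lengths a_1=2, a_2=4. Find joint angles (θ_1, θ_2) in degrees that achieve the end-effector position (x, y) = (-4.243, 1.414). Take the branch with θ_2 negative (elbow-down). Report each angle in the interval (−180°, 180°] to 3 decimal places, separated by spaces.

-135.003 -89.991

cos θ_2 = (20.0024−2²−4²)/(2·2·4) = 0.0002; θ_2 = -89.9912° (elbow-down)
β = atan2(1.4140,-4.2430) = 161.5691°; ψ = atan2(-4.0000,2.0006) = -63.4279°
θ_1 = β − ψ = 224.9970°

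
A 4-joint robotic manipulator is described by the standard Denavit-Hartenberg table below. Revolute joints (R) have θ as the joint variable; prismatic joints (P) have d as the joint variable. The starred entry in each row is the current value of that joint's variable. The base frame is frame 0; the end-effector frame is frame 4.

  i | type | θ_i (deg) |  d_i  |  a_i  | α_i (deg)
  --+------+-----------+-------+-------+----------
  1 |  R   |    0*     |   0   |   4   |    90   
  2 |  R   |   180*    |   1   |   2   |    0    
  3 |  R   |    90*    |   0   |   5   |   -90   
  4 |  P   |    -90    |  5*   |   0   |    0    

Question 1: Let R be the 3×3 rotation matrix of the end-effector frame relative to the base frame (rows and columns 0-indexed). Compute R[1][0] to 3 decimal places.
End-effector x-axis (col 0 of R) = (-0.0000,-1.0000,0.0000)
R[1][0] = -1.0000

-1.000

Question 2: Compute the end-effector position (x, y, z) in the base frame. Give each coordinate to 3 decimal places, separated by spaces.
after link 1: o_1 = (4.0000, 0.0000, 0.0000)
after link 2: o_2 = (2.0000, -1.0000, 0.0000)
after link 3: o_3 = (2.0000, -1.0000, -5.0000)
after link 4: o_4 = (7.0000, -1.0000, -5.0000)

7.000 -1.000 -5.000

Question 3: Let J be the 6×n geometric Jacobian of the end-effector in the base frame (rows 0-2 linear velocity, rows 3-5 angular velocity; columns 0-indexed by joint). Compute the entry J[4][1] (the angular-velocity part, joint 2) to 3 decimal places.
axis z_1 = (0.0000,-1.0000,0.0000); lever o_n−o_1 = (3.0000,-1.0000,-5.0000)
cross product → J_v[:, 1] = (5.0000,0.0000,3.0000)
J_ω[:, 1] = z_1
entry J[4][1] = -1.0000

-1.000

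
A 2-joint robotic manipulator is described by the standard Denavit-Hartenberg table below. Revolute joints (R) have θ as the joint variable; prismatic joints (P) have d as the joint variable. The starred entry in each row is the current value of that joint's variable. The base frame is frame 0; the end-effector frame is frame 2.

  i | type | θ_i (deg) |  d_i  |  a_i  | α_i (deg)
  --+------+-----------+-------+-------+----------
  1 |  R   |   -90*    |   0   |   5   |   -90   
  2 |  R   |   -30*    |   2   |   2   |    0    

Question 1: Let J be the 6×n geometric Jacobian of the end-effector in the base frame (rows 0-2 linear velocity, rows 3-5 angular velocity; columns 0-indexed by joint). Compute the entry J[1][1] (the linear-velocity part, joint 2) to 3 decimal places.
-1.000

axis z_1 = (1.0000,0.0000,0.0000); lever o_n−o_1 = (2.0000,-1.7321,1.0000)
cross product → J_v[:, 1] = (0.0000,-1.0000,-1.7321)
J_ω[:, 1] = z_1
entry J[1][1] = -1.0000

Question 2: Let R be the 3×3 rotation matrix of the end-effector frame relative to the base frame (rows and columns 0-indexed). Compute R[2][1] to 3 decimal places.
End-effector y-axis (col 1 of R) = (0.0000,-0.5000,-0.8660)
R[2][1] = -0.8660

-0.866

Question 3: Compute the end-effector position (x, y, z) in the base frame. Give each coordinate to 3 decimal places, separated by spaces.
2.000 -6.732 1.000

after link 1: o_1 = (0.0000, -5.0000, 0.0000)
after link 2: o_2 = (2.0000, -6.7321, 1.0000)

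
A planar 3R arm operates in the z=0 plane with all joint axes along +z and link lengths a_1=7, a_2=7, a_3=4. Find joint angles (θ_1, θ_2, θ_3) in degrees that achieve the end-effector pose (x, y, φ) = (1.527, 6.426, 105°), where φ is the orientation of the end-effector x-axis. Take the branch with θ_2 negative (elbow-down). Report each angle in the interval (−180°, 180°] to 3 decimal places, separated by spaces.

120.000 -149.999 134.999

wrist centre = target − a_3·(cos φ, sin φ) = (2.5623, 2.5623)
cos θ_2 = (13.1306−7²−7²)/(2·7·7) = -0.8660; θ_2 = -149.9987° (elbow-down)
β = atan2(2.5623,2.5623) = 45.0002°; ψ = atan2(-3.5001,0.9379) = -74.9993°
θ_1 = β − ψ = 119.9996°
θ_3 = φ − θ_1 − θ_2 = 134.9991° (wrapped to (-180°,180°])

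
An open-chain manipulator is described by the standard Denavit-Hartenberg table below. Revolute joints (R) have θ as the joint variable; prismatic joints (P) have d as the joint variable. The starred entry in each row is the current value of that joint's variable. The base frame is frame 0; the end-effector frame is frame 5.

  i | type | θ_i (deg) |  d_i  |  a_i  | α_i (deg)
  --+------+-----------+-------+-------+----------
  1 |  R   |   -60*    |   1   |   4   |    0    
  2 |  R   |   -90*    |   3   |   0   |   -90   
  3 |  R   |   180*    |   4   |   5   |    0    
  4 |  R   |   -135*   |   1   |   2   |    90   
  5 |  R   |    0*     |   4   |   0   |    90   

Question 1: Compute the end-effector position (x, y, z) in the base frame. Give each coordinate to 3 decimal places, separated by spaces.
5.156 -7.416 5.414

after link 1: o_1 = (2.0000, -3.4641, 1.0000)
after link 2: o_2 = (2.0000, -3.4641, 4.0000)
after link 3: o_3 = (8.3301, -4.4282, 4.0000)
after link 4: o_4 = (7.6054, -6.0013, 2.5858)
after link 5: o_5 = (5.1559, -7.4155, 5.4142)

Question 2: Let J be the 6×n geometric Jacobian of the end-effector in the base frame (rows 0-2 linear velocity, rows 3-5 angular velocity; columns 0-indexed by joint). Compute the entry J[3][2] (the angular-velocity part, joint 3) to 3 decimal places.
axis z_2 = (0.5000,-0.8660,0.0000); lever o_n−o_2 = (3.1559,-3.9514,1.4142)
cross product → J_v[:, 2] = (-1.2247,-0.7071,0.7574)
J_ω[:, 2] = z_2
entry J[3][2] = 0.5000

0.500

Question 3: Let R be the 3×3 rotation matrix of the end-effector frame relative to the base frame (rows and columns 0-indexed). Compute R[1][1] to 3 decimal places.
End-effector y-axis (col 1 of R) = (-0.6124,-0.3536,0.7071)
R[1][1] = -0.3536

-0.354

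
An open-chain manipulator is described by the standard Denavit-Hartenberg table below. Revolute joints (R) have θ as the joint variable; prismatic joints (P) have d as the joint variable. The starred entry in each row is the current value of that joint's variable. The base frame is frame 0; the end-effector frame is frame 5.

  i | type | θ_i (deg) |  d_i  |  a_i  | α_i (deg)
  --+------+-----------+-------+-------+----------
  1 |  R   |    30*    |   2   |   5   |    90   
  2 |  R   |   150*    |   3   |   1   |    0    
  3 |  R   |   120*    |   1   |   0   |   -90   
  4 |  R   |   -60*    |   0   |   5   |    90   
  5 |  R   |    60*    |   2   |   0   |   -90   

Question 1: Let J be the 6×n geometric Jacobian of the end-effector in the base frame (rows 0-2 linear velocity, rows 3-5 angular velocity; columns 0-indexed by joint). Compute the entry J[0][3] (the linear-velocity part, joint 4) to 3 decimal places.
axis z_3 = (0.8660,0.5000,-0.0000); lever o_n−o_3 = (2.6651,-4.6160,-0.7679)
cross product → J_v[:, 3] = (-0.3840,0.6651,-5.3301)
J_ω[:, 3] = z_3
entry J[0][3] = -0.3840

-0.384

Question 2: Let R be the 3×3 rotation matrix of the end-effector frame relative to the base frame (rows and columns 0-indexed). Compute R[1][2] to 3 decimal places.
0.900

End-effector z-axis (col 2 of R) = (0.0580,0.8995,0.4330)
R[1][2] = 0.8995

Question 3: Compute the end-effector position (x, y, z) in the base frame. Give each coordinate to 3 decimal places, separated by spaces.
after link 1: o_1 = (4.3301, 2.5000, 2.0000)
after link 2: o_2 = (5.0801, -0.5311, 2.5000)
after link 3: o_3 = (5.5801, -1.3971, 2.5000)
after link 4: o_4 = (7.7452, -5.1471, -0.0000)
after link 5: o_5 = (8.2452, -6.0131, 1.7321)

8.245 -6.013 1.732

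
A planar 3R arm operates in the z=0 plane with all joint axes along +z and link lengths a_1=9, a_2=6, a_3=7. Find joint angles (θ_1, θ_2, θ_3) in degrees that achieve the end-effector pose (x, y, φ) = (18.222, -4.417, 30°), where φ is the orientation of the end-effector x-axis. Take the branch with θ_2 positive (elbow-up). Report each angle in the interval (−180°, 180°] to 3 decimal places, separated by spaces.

-44.996 29.990 45.006

wrist centre = target − a_3·(cos φ, sin φ) = (12.1598, -7.9170)
cos θ_2 = (210.5402−9²−6²)/(2·9·6) = 0.8661; θ_2 = 29.9900° (elbow-up)
β = atan2(-7.9170,12.1598) = -33.0673°; ψ = atan2(2.9991,14.1967) = 11.9285°
θ_1 = β − ψ = -44.9958°
θ_3 = φ − θ_1 − θ_2 = 45.0058° (wrapped to (-180°,180°])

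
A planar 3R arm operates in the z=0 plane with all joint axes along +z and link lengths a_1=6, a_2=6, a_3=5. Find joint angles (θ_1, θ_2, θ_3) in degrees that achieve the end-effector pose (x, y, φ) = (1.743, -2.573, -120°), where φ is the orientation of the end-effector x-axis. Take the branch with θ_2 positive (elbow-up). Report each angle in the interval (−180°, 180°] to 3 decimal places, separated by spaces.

wrist centre = target − a_3·(cos φ, sin φ) = (4.2430, 1.7571)
cos θ_2 = (21.0905−6²−6²)/(2·6·6) = -0.7071; θ_2 = 134.9975° (elbow-up)
β = atan2(1.7571,4.2430) = 22.4956°; ψ = atan2(4.2428,1.7575) = 67.4987°
θ_1 = β − ψ = -45.0031°
θ_3 = φ − θ_1 − θ_2 = 150.0056° (wrapped to (-180°,180°])

-45.003 134.997 150.006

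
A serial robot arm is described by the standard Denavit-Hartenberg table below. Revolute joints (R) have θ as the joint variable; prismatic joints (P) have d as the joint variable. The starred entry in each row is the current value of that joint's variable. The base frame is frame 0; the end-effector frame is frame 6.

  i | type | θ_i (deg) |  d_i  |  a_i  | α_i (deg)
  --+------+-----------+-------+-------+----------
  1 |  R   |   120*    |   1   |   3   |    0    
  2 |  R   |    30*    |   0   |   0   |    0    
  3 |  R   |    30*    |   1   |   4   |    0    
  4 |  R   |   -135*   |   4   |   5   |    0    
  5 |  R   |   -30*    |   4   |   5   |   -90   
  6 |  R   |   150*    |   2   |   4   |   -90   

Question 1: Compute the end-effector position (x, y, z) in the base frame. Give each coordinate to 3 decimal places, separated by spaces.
after link 1: o_1 = (-1.5000, 2.5981, 1.0000)
after link 2: o_2 = (-1.5000, 2.5981, 1.0000)
after link 3: o_3 = (-5.5000, 2.5981, 2.0000)
after link 4: o_4 = (-1.9645, 6.1336, 6.0000)
after link 5: o_5 = (2.8652, 7.4277, 10.0000)
after link 6: o_6 = (-0.9985, 8.4630, 8.0000)

-0.999 8.463 8.000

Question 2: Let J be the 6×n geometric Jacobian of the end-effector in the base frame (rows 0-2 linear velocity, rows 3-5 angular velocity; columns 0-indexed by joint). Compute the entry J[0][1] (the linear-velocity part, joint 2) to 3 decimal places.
-5.865

axis z_1 = (0.0000,0.0000,1.0000); lever o_n−o_1 = (0.5015,5.8649,7.0000)
cross product → J_v[:, 1] = (-5.8649,0.5015,0.0000)
J_ω[:, 1] = z_1
entry J[0][1] = -5.8649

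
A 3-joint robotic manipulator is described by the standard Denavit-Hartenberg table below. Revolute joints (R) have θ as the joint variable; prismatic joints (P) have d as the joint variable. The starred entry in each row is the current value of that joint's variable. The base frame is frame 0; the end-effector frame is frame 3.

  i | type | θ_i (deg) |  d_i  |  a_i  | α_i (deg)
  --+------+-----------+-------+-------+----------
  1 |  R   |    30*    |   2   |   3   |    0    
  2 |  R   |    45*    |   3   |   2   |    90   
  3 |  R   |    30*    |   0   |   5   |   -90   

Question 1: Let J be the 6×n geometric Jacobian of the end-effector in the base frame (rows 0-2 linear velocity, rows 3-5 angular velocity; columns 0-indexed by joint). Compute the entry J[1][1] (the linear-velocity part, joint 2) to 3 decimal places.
1.638

axis z_1 = (0.0000,0.0000,1.0000); lever o_n−o_1 = (1.6384,6.1144,5.5000)
cross product → J_v[:, 1] = (-6.1144,1.6384,0.0000)
J_ω[:, 1] = z_1
entry J[1][1] = 1.6384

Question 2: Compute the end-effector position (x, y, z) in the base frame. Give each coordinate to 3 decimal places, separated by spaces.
4.236 7.614 7.500

after link 1: o_1 = (2.5981, 1.5000, 2.0000)
after link 2: o_2 = (3.1157, 3.4319, 5.0000)
after link 3: o_3 = (4.2364, 7.6144, 7.5000)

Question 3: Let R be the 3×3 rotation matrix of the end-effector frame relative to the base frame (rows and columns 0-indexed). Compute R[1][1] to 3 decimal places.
0.259

End-effector y-axis (col 1 of R) = (-0.9659,0.2588,-0.0000)
R[1][1] = 0.2588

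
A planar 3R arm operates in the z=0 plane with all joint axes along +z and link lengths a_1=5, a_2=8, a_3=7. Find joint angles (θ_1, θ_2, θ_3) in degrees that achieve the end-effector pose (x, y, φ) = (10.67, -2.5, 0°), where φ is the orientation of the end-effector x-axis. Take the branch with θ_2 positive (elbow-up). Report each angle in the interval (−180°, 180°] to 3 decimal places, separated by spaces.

wrist centre = target − a_3·(cos φ, sin φ) = (3.6700, -2.5000)
cos θ_2 = (19.7189−5²−8²)/(2·5·8) = -0.8660; θ_2 = 149.9987° (elbow-up)
β = atan2(-2.5000,3.6700) = -34.2626°; ψ = atan2(4.0002,-1.9281) = 115.7344°
θ_1 = β − ψ = -149.9971°
θ_3 = φ − θ_1 − θ_2 = -0.0016° (wrapped to (-180°,180°])

-149.997 149.999 -0.002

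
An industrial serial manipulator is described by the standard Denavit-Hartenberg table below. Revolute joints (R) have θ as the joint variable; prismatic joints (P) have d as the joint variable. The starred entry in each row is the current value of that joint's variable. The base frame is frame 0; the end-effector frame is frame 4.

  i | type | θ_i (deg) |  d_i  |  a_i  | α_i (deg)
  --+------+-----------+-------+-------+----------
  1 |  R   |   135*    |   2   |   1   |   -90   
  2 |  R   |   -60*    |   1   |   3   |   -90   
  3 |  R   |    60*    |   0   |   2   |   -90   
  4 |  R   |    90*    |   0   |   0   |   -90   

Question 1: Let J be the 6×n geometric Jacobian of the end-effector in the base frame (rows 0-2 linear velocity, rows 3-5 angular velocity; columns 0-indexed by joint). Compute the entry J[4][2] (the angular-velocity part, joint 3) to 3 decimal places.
axis z_2 = (-0.6124,0.6124,-0.5000); lever o_n−o_2 = (0.8712,1.5783,0.8660)
cross product → J_v[:, 2] = (1.3195,0.0947,-1.5000)
J_ω[:, 2] = z_2
entry J[4][2] = 0.6124

0.612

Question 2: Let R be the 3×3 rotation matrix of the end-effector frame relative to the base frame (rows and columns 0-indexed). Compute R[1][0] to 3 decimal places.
End-effector x-axis (col 0 of R) = (0.6124,-0.6124,0.5000)
R[1][0] = -0.6124

-0.612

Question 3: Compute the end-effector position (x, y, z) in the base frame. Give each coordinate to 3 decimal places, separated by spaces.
-1.604 2.639 5.464

after link 1: o_1 = (-0.7071, 0.7071, 2.0000)
after link 2: o_2 = (-2.4749, 1.0607, 4.5981)
after link 3: o_3 = (-1.6037, 2.6390, 5.4641)
after link 4: o_4 = (-1.6037, 2.6390, 5.4641)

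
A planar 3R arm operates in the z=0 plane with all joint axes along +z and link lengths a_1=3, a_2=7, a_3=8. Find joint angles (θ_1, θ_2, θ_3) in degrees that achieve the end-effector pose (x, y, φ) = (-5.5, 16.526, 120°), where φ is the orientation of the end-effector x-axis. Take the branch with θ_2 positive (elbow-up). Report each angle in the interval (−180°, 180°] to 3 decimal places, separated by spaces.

wrist centre = target − a_3·(cos φ, sin φ) = (-1.5000, 9.5978)
cos θ_2 = (94.3677−3²−7²)/(2·3·7) = 0.8659; θ_2 = 30.0146° (elbow-up)
β = atan2(9.5978,-1.5000) = 98.8827°; ψ = atan2(3.5015,9.0613) = 21.1280°
θ_1 = β − ψ = 77.7547°
θ_3 = φ − θ_1 − θ_2 = 12.2307° (wrapped to (-180°,180°])

77.755 30.015 12.231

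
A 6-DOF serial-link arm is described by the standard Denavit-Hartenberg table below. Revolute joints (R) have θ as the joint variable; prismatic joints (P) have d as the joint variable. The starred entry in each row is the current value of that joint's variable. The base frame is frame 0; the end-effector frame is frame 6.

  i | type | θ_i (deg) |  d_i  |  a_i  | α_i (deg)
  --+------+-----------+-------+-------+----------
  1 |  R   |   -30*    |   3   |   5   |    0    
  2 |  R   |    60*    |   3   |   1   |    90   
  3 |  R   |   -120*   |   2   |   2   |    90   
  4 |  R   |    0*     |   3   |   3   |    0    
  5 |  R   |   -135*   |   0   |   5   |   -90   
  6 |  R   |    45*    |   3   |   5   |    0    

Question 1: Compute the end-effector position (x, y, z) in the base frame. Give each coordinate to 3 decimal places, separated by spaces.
2.049 3.292 4.792

after link 1: o_1 = (4.3301, -2.5000, 3.0000)
after link 2: o_2 = (5.1962, -2.0000, 6.0000)
after link 3: o_3 = (5.3301, -4.2321, 4.2679)
after link 4: o_4 = (1.7811, -6.2811, 3.1699)
after link 5: o_5 = (1.5443, -2.3353, 6.2317)
after link 6: o_6 = (2.0492, 3.2924, 4.7919)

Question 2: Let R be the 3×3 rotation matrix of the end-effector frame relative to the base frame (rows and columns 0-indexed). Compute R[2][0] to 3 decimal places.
End-effector x-axis (col 0 of R) = (0.4968,0.8642,0.0795)
R[2][0] = 0.0795

0.079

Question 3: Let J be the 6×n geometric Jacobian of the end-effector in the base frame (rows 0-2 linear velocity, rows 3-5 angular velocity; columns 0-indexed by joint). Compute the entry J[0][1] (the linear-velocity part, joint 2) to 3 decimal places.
axis z_1 = (0.0000,0.0000,1.0000); lever o_n−o_1 = (-2.2809,5.7924,1.7919)
cross product → J_v[:, 1] = (-5.7924,-2.2809,0.0000)
J_ω[:, 1] = z_1
entry J[0][1] = -5.7924

-5.792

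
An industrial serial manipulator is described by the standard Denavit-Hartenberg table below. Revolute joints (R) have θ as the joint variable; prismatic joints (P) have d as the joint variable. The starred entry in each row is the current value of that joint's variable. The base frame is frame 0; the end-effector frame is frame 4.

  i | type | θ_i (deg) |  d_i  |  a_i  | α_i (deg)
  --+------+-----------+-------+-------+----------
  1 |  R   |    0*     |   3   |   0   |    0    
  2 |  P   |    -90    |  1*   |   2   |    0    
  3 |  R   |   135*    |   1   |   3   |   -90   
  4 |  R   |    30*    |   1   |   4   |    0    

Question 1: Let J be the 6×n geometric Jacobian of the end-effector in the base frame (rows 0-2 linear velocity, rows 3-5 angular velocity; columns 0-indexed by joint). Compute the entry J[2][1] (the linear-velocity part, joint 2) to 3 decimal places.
prismatic axis z_1 = (0.0000,0.0000,1.0000)
J_v[:, 1] = z_1; J_ω[:, 1] = (0,0,0)
entry J[2][1] = 1.0000

1.000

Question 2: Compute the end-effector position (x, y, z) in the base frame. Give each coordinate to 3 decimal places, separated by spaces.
after link 1: o_1 = (0.0000, 0.0000, 3.0000)
after link 2: o_2 = (0.0000, -2.0000, 4.0000)
after link 3: o_3 = (2.1213, 0.1213, 5.0000)
after link 4: o_4 = (3.8637, 3.2779, 3.0000)

3.864 3.278 3.000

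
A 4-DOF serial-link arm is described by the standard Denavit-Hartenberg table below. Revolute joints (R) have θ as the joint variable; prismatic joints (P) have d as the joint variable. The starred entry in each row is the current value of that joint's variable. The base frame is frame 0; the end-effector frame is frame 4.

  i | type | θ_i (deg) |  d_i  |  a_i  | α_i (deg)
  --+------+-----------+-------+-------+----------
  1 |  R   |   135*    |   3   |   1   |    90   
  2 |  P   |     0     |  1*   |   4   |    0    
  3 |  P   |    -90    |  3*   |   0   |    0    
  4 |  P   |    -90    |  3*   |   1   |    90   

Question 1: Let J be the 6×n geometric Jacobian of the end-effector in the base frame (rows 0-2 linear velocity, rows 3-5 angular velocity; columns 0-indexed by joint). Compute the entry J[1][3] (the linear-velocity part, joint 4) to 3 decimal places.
0.707

prismatic axis z_3 = (0.7071,0.7071,0.0000)
J_v[:, 3] = z_3; J_ω[:, 3] = (0,0,0)
entry J[1][3] = 0.7071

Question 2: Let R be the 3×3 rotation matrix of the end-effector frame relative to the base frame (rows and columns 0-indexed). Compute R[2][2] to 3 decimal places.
1.000

End-effector z-axis (col 2 of R) = (0.0000,-0.0000,1.0000)
R[2][2] = 1.0000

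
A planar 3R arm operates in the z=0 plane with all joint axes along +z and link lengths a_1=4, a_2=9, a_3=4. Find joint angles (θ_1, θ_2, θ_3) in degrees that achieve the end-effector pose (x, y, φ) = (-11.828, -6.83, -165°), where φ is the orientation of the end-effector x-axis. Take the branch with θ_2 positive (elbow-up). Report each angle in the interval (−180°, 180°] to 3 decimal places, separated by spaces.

wrist centre = target − a_3·(cos φ, sin φ) = (-7.9643, -5.7947)
cos θ_2 = (97.0088−4²−9²)/(2·4·9) = 0.0001; θ_2 = 89.9930° (elbow-up)
β = atan2(-5.7947,-7.9643) = -143.9608°; ψ = atan2(9.0000,4.0011) = 66.0316°
θ_1 = β − ψ = -209.9925°
θ_3 = φ − θ_1 − θ_2 = -45.0005° (wrapped to (-180°,180°])

150.008 89.993 -45.001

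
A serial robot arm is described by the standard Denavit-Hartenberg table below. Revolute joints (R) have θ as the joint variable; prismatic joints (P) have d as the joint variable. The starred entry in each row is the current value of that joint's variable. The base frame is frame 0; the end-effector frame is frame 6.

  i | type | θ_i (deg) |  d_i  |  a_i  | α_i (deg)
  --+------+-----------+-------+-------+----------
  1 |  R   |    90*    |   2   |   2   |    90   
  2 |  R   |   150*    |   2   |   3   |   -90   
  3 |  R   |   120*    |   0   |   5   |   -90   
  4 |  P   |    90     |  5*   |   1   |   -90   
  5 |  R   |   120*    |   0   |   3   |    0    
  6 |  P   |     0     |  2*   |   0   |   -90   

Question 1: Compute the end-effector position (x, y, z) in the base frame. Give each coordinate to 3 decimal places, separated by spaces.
after link 1: o_1 = (0.0000, 2.0000, 2.0000)
after link 2: o_2 = (2.0000, -0.5981, 3.5000)
after link 3: o_3 = (-2.3301, 1.5670, 2.2500)
after link 4: o_4 = (0.1699, 5.8170, 0.9510)
after link 5: o_5 = (-1.1292, 3.1184, 0.7769)
after link 6: o_6 = (0.6029, 2.2524, 1.2769)

0.603 2.252 1.277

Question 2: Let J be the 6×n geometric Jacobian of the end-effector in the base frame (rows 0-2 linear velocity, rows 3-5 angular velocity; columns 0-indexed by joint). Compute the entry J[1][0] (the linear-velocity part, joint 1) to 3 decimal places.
axis z_0 = ẑ; lever o_n−o_0 = (0.6029,2.2524,1.2769)
cross product → J_v[:, 0] = (-2.2524,0.6029,0.0000)
J_ω[:, 0] = z_0
entry J[1][0] = 0.6029

0.603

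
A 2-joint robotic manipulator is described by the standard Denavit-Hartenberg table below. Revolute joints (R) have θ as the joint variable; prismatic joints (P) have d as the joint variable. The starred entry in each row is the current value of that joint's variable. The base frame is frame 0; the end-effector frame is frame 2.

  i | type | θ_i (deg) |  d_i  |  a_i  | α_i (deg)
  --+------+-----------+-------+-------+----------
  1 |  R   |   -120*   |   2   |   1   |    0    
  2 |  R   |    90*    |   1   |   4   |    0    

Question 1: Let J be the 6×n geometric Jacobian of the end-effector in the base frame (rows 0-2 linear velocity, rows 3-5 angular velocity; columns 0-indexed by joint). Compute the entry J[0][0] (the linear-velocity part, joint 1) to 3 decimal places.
2.866

axis z_0 = ẑ; lever o_n−o_0 = (2.9641,-2.8660,3.0000)
cross product → J_v[:, 0] = (2.8660,2.9641,-0.0000)
J_ω[:, 0] = z_0
entry J[0][0] = 2.8660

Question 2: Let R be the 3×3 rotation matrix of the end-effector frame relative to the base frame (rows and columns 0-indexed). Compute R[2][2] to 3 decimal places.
1.000

End-effector z-axis (col 2 of R) = (0.0000,0.0000,1.0000)
R[2][2] = 1.0000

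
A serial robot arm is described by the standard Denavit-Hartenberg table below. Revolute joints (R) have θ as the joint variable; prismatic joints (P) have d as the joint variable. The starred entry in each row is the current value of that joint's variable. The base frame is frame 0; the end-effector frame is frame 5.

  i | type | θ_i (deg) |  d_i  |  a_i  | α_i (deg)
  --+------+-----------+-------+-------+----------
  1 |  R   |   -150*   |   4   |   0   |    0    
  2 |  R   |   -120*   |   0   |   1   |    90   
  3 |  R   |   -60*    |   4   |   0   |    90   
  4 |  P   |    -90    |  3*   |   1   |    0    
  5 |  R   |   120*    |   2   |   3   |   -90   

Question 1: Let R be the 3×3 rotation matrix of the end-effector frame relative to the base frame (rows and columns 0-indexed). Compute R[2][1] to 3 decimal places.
End-effector y-axis (col 1 of R) = (-0.0000,0.8660,0.5000)
R[2][1] = 0.5000

0.500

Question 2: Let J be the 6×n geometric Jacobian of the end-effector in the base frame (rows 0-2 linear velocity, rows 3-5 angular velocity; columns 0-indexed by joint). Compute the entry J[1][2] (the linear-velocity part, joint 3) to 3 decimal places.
axis z_2 = (1.0000,0.0000,0.0000); lever o_n−o_2 = (4.5000,-3.0311,-4.7500)
cross product → J_v[:, 2] = (-0.0000,4.7500,-3.0311)
J_ω[:, 2] = z_2
entry J[1][2] = 4.7500

4.750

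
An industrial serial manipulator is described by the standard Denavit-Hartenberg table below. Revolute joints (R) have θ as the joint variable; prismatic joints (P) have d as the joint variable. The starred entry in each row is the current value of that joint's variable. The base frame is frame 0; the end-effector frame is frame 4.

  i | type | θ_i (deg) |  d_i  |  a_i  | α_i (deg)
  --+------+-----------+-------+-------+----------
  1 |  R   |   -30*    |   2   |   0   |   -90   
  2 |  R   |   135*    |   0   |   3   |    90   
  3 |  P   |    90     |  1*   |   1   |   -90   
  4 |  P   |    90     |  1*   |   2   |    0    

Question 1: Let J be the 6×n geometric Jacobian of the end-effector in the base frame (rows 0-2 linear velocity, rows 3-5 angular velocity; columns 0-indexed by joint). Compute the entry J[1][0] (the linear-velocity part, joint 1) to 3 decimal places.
-1.337

axis z_0 = ẑ; lever o_n−o_0 = (-1.3371,1.9267,1.2929)
cross product → J_v[:, 0] = (-1.9267,-1.3371,0.0000)
J_ω[:, 0] = z_0
entry J[1][0] = -1.3371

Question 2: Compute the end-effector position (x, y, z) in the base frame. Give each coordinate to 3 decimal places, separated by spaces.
-1.337 1.927 1.293

after link 1: o_1 = (0.0000, 0.0000, 2.0000)
after link 2: o_2 = (-1.8371, 1.0607, -0.1213)
after link 3: o_3 = (-0.7247, 1.5731, -0.8284)
after link 4: o_4 = (-1.3371, 1.9267, 1.2929)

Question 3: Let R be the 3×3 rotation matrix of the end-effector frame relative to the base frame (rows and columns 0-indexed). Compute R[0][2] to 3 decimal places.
0.612

End-effector z-axis (col 2 of R) = (0.6124,-0.3536,0.7071)
R[0][2] = 0.6124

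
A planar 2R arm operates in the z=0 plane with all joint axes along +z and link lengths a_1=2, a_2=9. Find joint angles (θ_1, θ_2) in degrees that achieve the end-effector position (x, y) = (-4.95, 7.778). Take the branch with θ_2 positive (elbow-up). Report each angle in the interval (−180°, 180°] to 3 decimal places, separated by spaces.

45.002 90.000

cos θ_2 = (84.9998−2²−9²)/(2·2·9) = -0.0000; θ_2 = 90.0003° (elbow-up)
β = atan2(7.7780,-4.9500) = 122.4731°; ψ = atan2(9.0000,1.9999) = 77.4715°
θ_1 = β − ψ = 45.0016°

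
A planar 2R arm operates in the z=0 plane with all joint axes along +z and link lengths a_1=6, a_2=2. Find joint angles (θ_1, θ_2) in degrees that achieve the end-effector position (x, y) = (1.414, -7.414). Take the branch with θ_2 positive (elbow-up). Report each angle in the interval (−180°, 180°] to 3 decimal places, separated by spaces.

-90.004 45.013

cos θ_2 = (56.9668−6²−2²)/(2·6·2) = 0.7069; θ_2 = 45.0127° (elbow-up)
β = atan2(-7.4140,1.4140) = -79.2022°; ψ = atan2(1.4145,7.4139) = 10.8019°
θ_1 = β − ψ = -90.0041°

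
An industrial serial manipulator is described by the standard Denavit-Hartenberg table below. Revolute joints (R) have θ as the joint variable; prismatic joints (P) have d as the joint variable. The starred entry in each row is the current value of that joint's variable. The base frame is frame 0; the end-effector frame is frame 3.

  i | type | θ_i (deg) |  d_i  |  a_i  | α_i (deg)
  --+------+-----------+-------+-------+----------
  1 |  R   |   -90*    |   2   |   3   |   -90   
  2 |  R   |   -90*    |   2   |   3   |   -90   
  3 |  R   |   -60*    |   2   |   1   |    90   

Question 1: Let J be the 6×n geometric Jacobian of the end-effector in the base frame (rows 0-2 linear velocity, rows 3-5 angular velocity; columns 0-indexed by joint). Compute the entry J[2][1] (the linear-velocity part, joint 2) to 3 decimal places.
axis z_1 = (1.0000,0.0000,0.0000); lever o_n−o_1 = (2.8660,-2.0000,3.5000)
cross product → J_v[:, 1] = (0.0000,-3.5000,-2.0000)
J_ω[:, 1] = z_1
entry J[2][1] = -2.0000

-2.000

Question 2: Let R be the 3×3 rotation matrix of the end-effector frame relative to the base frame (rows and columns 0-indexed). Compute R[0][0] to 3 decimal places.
0.866

End-effector x-axis (col 0 of R) = (0.8660,0.0000,0.5000)
R[0][0] = 0.8660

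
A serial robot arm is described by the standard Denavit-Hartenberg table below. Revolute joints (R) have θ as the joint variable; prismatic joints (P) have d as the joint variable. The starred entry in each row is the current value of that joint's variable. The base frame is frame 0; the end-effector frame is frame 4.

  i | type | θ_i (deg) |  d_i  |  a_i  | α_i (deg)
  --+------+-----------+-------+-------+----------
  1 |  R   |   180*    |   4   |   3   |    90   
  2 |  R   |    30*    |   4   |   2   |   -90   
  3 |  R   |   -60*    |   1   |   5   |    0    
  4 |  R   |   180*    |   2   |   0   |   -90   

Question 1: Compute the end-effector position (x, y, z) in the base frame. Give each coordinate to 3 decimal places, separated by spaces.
-5.397 8.330 8.848

after link 1: o_1 = (-3.0000, 0.0000, 4.0000)
after link 2: o_2 = (-4.7321, 4.0000, 5.0000)
after link 3: o_3 = (-6.3971, 8.3301, 7.1160)
after link 4: o_4 = (-5.3971, 8.3301, 8.8481)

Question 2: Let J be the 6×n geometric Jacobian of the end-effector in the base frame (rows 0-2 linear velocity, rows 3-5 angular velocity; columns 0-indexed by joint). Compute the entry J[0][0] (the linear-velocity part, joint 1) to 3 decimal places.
axis z_0 = ẑ; lever o_n−o_0 = (-5.3971,8.3301,8.8481)
cross product → J_v[:, 0] = (-8.3301,-5.3971,0.0000)
J_ω[:, 0] = z_0
entry J[0][0] = -8.3301

-8.330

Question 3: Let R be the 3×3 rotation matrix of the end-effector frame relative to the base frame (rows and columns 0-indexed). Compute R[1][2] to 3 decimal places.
End-effector z-axis (col 2 of R) = (0.7500,0.5000,-0.4330)
R[1][2] = 0.5000

0.500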